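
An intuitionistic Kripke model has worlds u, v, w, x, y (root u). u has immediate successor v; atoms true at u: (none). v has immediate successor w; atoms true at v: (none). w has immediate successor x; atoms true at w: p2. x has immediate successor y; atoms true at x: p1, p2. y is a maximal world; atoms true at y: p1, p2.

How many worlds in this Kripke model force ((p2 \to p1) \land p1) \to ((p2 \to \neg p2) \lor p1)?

5

u: forces it.
v: forces it.
w: forces it.
x: forces it.
y: forces it.
Worlds forcing the formula: {u, v, w, x, y}.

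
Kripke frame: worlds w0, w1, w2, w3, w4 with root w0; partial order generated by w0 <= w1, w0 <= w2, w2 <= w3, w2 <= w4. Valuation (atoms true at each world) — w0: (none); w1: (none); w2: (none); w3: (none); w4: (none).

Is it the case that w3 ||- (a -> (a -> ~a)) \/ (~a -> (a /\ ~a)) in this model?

Yes

w3 ||- (a -> (a -> ~a)) \/ (~a -> (a /\ ~a)) via the disjunct a -> (a -> ~a).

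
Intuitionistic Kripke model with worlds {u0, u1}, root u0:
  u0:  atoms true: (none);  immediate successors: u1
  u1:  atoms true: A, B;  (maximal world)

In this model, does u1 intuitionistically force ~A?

No

u1 ||-/- ~A since u1 is accessible from u1 and u1 ||- A.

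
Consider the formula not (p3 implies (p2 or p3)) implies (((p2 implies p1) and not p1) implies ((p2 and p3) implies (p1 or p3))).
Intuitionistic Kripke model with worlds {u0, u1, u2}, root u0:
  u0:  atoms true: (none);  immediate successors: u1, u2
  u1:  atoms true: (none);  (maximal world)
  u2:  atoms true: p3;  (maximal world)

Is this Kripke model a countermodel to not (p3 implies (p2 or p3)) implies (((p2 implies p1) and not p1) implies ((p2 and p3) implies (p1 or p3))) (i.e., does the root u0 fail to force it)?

u0 forces not (p3 implies (p2 or p3)) implies (((p2 implies p1) and not p1) implies ((p2 and p3) implies (p1 or p3))) vacuously: no world accessible from u0 forces the antecedent not (p3 implies (p2 or p3)).
So the root u0 forces not (p3 implies (p2 or p3)) implies (((p2 implies p1) and not p1) implies ((p2 and p3) implies (p1 or p3))); the model is not a countermodel.

No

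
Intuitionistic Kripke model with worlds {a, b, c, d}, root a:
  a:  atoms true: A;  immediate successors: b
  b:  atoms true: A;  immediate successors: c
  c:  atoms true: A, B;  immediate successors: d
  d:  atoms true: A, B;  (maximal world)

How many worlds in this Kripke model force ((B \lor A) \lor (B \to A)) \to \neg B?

a: does not force it — a \nVdash ((B \lor A) \lor (B \to A)) \to \neg B: already at a itself, a \Vdash (B \lor A) \lor (B \to A) but a \nVdash \neg B.
b: does not force it — b \nVdash ((B \lor A) \lor (B \to A)) \to \neg B: already at b itself, b \Vdash (B \lor A) \lor (B \to A) but b \nVdash \neg B.
c: does not force it — c \nVdash ((B \lor A) \lor (B \to A)) \to \neg B: already at c itself, c \Vdash (B \lor A) \lor (B \to A) but c \nVdash \neg B.
d: does not force it.
Worlds forcing the formula: { }.

0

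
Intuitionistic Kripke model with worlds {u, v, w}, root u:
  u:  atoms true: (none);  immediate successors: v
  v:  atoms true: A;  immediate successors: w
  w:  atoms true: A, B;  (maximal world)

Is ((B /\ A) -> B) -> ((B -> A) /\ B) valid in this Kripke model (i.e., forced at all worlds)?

Not every world: u ||-/- ((B /\ A) -> B) -> ((B -> A) /\ B).
u ||-/- ((B /\ A) -> B) -> ((B -> A) /\ B): already at u itself, u ||- (B /\ A) -> B but u ||-/- (B -> A) /\ B.
u ||-/- (B -> A) /\ B since u fails B.

No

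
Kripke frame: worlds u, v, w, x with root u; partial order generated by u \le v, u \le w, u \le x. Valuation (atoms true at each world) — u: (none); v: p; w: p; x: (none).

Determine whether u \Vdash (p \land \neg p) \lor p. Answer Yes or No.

u \nVdash (p \land \neg p) \lor p: neither disjunct is forced at u.
u \nVdash p \land \neg p since u fails p.

No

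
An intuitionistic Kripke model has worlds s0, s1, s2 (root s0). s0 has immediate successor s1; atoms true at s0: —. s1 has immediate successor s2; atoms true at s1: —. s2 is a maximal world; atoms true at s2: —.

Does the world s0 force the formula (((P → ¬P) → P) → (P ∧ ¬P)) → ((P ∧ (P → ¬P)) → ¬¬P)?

s0 ⊩ (((P → ¬P) → P) → (P ∧ ¬P)) → ((P ∧ (P → ¬P)) → ¬¬P): every world accessible from s0 that forces ((P → ¬P) → P) → (P ∧ ¬P) (namely s0, s1, s2) also forces (P ∧ (P → ¬P)) → ¬¬P.

Yes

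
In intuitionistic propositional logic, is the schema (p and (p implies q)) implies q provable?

Yes

This is modus ponens in implicational form, which is intuitionistically derivable.
If a world forces p and p implies q, then applying the implication at that world (which is accessible from itself) gives q.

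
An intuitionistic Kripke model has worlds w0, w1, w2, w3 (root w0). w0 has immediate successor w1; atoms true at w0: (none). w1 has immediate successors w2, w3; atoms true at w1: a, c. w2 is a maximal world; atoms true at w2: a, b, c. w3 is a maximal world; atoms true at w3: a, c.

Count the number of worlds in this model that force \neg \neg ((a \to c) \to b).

1

w0: does not force it — w0 \nVdash \neg \neg ((a \to c) \to b) since w3 is accessible from w0 and w3 \Vdash \neg ((a \to c) \to b).
w1: does not force it.
w2: forces it.
w3: does not force it.
Worlds forcing the formula: {w2}.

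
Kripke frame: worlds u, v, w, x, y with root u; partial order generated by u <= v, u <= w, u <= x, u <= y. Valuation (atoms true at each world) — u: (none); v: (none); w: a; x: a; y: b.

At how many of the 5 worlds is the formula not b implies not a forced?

u: does not force it — u does not force not b implies not a: at the accessible world w, w forces not b but w does not force not a.
v: forces it.
w: does not force it.
x: does not force it.
y: forces it.
Worlds forcing the formula: {v, y}.

2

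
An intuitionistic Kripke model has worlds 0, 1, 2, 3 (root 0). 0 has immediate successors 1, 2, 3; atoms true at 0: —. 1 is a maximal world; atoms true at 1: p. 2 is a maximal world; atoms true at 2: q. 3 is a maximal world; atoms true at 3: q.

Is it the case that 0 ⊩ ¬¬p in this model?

0 ⊮ ¬¬p since 2 is accessible from 0 and 2 ⊩ ¬p.
2 ⊩ ¬p: no world accessible from 2 forces p.

No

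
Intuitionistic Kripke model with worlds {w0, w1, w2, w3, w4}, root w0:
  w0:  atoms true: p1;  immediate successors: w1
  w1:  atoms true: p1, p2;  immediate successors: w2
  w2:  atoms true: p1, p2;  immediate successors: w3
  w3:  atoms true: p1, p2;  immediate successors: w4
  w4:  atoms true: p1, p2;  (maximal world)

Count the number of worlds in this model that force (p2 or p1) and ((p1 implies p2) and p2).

w0: does not force it — w0 does not force (p2 or p1) and ((p1 implies p2) and p2) since w0 fails (p1 implies p2) and p2.
w1: forces it.
w2: forces it.
w3: forces it.
w4: forces it.
Worlds forcing the formula: {w1, w2, w3, w4}.

4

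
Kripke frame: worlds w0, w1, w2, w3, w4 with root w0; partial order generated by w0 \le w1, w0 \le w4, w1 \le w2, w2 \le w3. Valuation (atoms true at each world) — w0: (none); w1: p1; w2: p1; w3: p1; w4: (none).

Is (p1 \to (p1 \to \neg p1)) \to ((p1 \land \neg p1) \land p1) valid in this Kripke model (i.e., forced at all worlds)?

Not every world: w0 \nVdash (p1 \to (p1 \to \neg p1)) \to ((p1 \land \neg p1) \land p1).
w0 \nVdash (p1 \to (p1 \to \neg p1)) \to ((p1 \land \neg p1) \land p1): at the accessible world w4, w4 \Vdash p1 \to (p1 \to \neg p1) but w4 \nVdash (p1 \land \neg p1) \land p1.
w4 \nVdash (p1 \land \neg p1) \land p1 since w4 fails p1 \land \neg p1.

No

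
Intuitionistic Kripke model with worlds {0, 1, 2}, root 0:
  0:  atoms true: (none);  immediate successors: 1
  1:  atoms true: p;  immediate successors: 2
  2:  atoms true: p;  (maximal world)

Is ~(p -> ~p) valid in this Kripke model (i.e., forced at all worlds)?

Yes

0 ||- ~(p -> ~p): no world accessible from 0 forces p -> ~p.
Since the root 0 forces ~(p -> ~p) and forcing is persistent (monotone upward), every world forces it.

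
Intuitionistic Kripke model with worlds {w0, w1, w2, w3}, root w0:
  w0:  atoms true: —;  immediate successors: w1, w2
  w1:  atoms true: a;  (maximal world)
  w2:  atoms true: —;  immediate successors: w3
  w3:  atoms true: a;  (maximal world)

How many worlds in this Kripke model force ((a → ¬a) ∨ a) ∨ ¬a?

2

w0: does not force it — w0 ⊮ ((a → ¬a) ∨ a) ∨ ¬a: neither disjunct is forced at w0.
w1: forces it.
w2: does not force it.
w3: forces it.
Worlds forcing the formula: {w1, w3}.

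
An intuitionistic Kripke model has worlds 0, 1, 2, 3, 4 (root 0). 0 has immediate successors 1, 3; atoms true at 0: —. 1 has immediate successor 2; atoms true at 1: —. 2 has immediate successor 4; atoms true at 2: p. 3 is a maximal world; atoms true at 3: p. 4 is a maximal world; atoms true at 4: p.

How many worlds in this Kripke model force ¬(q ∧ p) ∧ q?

0: does not force it — 0 ⊮ ¬(q ∧ p) ∧ q since 0 fails q.
1: does not force it — 1 ⊮ ¬(q ∧ p) ∧ q since 1 fails q.
2: does not force it.
3: does not force it.
4: does not force it.
Worlds forcing the formula: { }.

0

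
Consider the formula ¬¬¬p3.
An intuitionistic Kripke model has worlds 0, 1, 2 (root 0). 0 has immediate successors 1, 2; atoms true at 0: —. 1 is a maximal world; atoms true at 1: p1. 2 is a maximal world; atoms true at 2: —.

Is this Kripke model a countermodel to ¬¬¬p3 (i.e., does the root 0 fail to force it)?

No

0 ⊩ ¬¬¬p3: no world accessible from 0 forces ¬¬p3.
So the root 0 forces ¬¬¬p3; the model is not a countermodel.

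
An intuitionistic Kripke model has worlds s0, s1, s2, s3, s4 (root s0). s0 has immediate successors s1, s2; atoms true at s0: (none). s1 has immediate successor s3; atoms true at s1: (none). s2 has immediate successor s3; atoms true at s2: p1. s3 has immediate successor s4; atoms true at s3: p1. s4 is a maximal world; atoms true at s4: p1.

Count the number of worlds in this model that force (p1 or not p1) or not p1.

s0: does not force it — s0 does not force (p1 or not p1) or not p1: neither disjunct is forced at s0.
s1: does not force it — s1 does not force (p1 or not p1) or not p1: neither disjunct is forced at s1.
s2: forces it.
s3: forces it.
s4: forces it.
Worlds forcing the formula: {s2, s3, s4}.

3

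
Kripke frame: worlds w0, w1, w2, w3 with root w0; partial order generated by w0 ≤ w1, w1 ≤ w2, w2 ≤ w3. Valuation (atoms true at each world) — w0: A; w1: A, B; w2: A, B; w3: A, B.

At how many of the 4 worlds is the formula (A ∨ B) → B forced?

3

w0: does not force it — w0 ⊮ (A ∨ B) → B: already at w0 itself, w0 ⊩ A ∨ B but w0 ⊮ B.
w1: forces it.
w2: forces it.
w3: forces it.
Worlds forcing the formula: {w1, w2, w3}.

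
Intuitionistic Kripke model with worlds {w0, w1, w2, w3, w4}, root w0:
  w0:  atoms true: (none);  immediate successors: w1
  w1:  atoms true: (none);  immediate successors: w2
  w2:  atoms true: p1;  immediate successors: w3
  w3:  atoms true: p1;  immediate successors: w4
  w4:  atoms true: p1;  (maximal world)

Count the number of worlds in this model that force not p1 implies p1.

5

w0: forces it.
w1: forces it.
w2: forces it.
w3: forces it.
w4: forces it.
Worlds forcing the formula: {w0, w1, w2, w3, w4}.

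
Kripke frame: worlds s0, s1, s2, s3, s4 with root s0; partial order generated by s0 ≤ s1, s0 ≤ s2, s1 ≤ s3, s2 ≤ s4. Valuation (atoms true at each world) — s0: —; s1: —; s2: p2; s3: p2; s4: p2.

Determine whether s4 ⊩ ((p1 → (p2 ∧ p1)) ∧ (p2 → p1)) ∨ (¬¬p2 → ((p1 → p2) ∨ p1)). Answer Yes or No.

Yes

s4 ⊩ ((p1 → (p2 ∧ p1)) ∧ (p2 → p1)) ∨ (¬¬p2 → ((p1 → p2) ∨ p1)) via the disjunct ¬¬p2 → ((p1 → p2) ∨ p1).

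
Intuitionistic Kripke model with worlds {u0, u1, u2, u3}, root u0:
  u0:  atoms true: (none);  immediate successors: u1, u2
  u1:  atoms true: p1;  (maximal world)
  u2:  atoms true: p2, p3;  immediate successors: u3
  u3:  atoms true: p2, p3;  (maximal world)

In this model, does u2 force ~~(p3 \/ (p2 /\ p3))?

Yes

u2 ||- ~~(p3 \/ (p2 /\ p3)): no world accessible from u2 forces ~(p3 \/ (p2 /\ p3)).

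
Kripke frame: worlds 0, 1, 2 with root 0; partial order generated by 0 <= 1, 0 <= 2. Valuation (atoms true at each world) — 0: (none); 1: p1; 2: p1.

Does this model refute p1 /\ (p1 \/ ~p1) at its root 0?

Yes

0 ||-/- p1 /\ (p1 \/ ~p1) since 0 fails p1.
So the root 0 does not force p1 /\ (p1 \/ ~p1); the model is a countermodel.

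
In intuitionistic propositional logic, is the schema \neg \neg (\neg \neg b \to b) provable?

Yes

This is the double negation of double-negation elimination, which is intuitionistically derivable.
By Glivenko's theorem the double negation of any classical propositional tautology is intuitionistically provable; \neg \neg b \to b is classically a tautology.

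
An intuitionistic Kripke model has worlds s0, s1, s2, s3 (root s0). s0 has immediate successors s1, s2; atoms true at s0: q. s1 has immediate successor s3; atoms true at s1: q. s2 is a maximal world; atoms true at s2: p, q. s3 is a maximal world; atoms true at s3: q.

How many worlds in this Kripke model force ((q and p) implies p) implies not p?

s0: does not force it — s0 does not force ((q and p) implies p) implies not p: already at s0 itself, s0 forces (q and p) implies p but s0 does not force not p.
s1: forces it.
s2: does not force it — s2 does not force ((q and p) implies p) implies not p: already at s2 itself, s2 forces (q and p) implies p but s2 does not force not p.
s3: forces it.
Worlds forcing the formula: {s1, s3}.

2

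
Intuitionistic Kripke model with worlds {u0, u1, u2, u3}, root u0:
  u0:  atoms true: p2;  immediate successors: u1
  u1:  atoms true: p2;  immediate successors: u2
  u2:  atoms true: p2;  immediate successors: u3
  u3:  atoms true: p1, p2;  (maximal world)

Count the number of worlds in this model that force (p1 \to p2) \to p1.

1

u0: does not force it — u0 \nVdash (p1 \to p2) \to p1: already at u0 itself, u0 \Vdash p1 \to p2 but u0 \nVdash p1.
u1: does not force it — u1 \nVdash (p1 \to p2) \to p1: already at u1 itself, u1 \Vdash p1 \to p2 but u1 \nVdash p1.
u2: does not force it — u2 \nVdash (p1 \to p2) \to p1: already at u2 itself, u2 \Vdash p1 \to p2 but u2 \nVdash p1.
u3: forces it.
Worlds forcing the formula: {u3}.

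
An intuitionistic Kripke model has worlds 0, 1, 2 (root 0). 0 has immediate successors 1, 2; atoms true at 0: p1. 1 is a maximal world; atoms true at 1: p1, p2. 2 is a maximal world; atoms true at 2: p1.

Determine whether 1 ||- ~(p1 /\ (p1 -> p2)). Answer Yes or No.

1 ||-/- ~(p1 /\ (p1 -> p2)) since 1 is accessible from 1 and 1 ||- p1 /\ (p1 -> p2).
1 ||- p1 /\ (p1 -> p2) since 1 forces both conjuncts.

No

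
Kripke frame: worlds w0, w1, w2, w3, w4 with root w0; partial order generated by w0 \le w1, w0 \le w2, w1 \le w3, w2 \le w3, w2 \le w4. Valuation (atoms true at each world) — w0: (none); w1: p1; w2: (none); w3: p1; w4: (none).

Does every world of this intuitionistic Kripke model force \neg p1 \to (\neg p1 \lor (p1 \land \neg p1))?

Yes

w0 \Vdash \neg p1 \to (\neg p1 \lor (p1 \land \neg p1)): every world accessible from w0 that forces \neg p1 (namely w4) also forces \neg p1 \lor (p1 \land \neg p1).
Since the root w0 forces \neg p1 \to (\neg p1 \lor (p1 \land \neg p1)) and forcing is persistent (monotone upward), every world forces it.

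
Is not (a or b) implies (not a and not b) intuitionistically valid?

This is a constructively valid De Morgan direction (negated disjunction to conjunction of negations), which is intuitionistically derivable.
From not (a or b): if a held then a or b would, contradiction — so not a; similarly not b.

Yes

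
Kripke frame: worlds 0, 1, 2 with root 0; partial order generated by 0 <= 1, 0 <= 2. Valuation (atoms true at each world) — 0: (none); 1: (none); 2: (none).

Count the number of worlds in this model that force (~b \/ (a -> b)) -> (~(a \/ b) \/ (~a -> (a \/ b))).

0: forces it.
1: forces it.
2: forces it.
Worlds forcing the formula: {0, 1, 2}.

3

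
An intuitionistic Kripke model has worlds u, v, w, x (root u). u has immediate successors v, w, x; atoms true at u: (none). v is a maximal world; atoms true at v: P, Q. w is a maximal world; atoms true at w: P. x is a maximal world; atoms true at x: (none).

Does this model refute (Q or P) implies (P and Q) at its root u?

u does not force (Q or P) implies (P and Q): at the accessible world w, w forces Q or P but w does not force P and Q.
w does not force P and Q since w fails Q.
So the root u does not force (Q or P) implies (P and Q); the model is a countermodel.

Yes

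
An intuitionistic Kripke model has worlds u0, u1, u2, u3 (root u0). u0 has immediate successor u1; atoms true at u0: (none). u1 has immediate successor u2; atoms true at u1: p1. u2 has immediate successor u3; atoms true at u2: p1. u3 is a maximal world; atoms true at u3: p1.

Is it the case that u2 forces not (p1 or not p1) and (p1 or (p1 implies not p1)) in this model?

No

u2 does not force not (p1 or not p1) and (p1 or (p1 implies not p1)) since u2 fails not (p1 or not p1).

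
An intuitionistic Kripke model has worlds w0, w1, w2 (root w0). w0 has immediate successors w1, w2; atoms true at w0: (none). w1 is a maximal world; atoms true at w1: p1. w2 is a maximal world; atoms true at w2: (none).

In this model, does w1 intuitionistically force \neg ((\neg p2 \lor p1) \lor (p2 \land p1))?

No

w1 \nVdash \neg ((\neg p2 \lor p1) \lor (p2 \land p1)) since w1 is accessible from w1 and w1 \Vdash (\neg p2 \lor p1) \lor (p2 \land p1).
w1 \Vdash (\neg p2 \lor p1) \lor (p2 \land p1) via the disjunct \neg p2 \lor p1.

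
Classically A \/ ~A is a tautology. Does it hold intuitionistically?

No

This is the law of excluded middle, which is not intuitionistically valid.
A Kripke countermodel: worlds u0, u1; order generated by u0 <= u1; atoms true at each world — u0:{}; u1:{A}.
u0 ||-/- A \/ ~A: neither disjunct is forced at u0.
u0 lacks atom A, so u0 ||-/- A.
So the root u0 does not force the formula.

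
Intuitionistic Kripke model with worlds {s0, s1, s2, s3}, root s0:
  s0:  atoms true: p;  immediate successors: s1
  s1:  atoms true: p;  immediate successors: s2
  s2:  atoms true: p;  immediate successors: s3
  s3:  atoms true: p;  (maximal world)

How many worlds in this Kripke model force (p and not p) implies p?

4

s0: forces it.
s1: forces it.
s2: forces it.
s3: forces it.
Worlds forcing the formula: {s0, s1, s2, s3}.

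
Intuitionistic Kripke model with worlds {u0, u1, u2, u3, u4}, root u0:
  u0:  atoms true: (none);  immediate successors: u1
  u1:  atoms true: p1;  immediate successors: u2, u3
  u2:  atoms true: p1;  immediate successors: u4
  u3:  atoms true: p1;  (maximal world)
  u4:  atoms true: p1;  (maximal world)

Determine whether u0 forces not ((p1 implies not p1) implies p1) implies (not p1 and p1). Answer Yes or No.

Yes

u0 forces not ((p1 implies not p1) implies p1) implies (not p1 and p1) vacuously: no world accessible from u0 forces the antecedent not ((p1 implies not p1) implies p1).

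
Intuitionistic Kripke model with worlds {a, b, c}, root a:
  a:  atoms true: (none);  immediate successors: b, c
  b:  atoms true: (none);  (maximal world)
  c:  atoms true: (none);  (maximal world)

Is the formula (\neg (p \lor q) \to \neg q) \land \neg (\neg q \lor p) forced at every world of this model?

Not every world: a \nVdash (\neg (p \lor q) \to \neg q) \land \neg (\neg q \lor p).
a \nVdash (\neg (p \lor q) \to \neg q) \land \neg (\neg q \lor p) since a fails \neg (\neg q \lor p).

No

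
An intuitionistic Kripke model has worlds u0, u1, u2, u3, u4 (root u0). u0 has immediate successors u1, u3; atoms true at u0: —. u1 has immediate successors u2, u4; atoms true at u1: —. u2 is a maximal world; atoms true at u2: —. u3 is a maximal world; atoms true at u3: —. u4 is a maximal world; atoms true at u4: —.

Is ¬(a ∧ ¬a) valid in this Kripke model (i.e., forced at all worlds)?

Yes

u0 ⊩ ¬(a ∧ ¬a): no world accessible from u0 forces a ∧ ¬a.
Since the root u0 forces ¬(a ∧ ¬a) and forcing is persistent (monotone upward), every world forces it.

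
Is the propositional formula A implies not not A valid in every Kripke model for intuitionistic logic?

Yes

This is double-negation introduction, which is intuitionistically derivable.
If a world forces A then every accessible world forces A (persistence), so none forces not A; hence not not A.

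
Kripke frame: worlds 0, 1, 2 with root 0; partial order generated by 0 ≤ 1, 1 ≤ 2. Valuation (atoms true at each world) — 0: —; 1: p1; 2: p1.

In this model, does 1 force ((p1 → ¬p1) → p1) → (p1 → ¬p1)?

No

1 ⊮ ((p1 → ¬p1) → p1) → (p1 → ¬p1): already at 1 itself, 1 ⊩ (p1 → ¬p1) → p1 but 1 ⊮ p1 → ¬p1.
1 ⊮ p1 → ¬p1: already at 1 itself, 1 ⊩ p1 but 1 ⊮ ¬p1.
1 ⊮ ¬p1 since 1 is accessible from 1 and 1 ⊩ p1.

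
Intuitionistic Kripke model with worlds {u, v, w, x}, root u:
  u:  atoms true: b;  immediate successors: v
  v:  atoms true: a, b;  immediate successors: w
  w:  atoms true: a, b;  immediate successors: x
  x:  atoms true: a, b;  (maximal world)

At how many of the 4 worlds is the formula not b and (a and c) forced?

u: does not force it — u does not force not b and (a and c) since u fails not b.
v: does not force it — v does not force not b and (a and c) since v fails not b.
w: does not force it.
x: does not force it.
Worlds forcing the formula: { }.

0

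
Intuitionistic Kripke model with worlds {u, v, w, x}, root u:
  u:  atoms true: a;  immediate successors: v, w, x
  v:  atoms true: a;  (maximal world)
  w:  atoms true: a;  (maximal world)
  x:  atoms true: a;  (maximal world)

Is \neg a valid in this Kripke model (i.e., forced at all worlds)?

No

Not every world: u \nVdash \neg a.
u \nVdash \neg a since u is accessible from u and u \Vdash a.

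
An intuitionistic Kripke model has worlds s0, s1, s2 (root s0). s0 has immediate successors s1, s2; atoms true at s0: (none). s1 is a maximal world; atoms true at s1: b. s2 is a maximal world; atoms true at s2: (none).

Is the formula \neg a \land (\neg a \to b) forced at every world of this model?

No

Not every world: s0 \nVdash \neg a \land (\neg a \to b).
s0 \nVdash \neg a \land (\neg a \to b) since s0 fails \neg a \to b.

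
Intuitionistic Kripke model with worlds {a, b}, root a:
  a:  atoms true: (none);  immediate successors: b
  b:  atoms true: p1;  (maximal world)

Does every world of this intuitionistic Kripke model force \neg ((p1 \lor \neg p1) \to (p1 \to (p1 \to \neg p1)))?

a \Vdash \neg ((p1 \lor \neg p1) \to (p1 \to (p1 \to \neg p1))): no world accessible from a forces (p1 \lor \neg p1) \to (p1 \to (p1 \to \neg p1)).
Since the root a forces \neg ((p1 \lor \neg p1) \to (p1 \to (p1 \to \neg p1))) and forcing is persistent (monotone upward), every world forces it.

Yes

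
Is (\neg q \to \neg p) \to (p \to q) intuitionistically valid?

No

This is the converse of contraposition, which is not intuitionistically valid.
A Kripke countermodel: worlds 0, 1; order generated by 0 \le 1; atoms true at each world — 0:{p}; 1:{p,q}.
0 \nVdash (\neg q \to \neg p) \to (p \to q): already at 0 itself, 0 \Vdash \neg q \to \neg p but 0 \nVdash p \to q.
0 \nVdash p \to q: already at 0 itself, 0 \Vdash p but 0 \nVdash q.
0 lacks atom q, so 0 \nVdash q.
So the root 0 does not force the formula.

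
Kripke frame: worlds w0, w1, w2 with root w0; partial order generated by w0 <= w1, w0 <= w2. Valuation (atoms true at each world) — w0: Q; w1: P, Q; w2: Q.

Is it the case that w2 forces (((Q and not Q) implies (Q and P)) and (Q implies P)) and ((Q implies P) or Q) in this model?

w2 does not force (((Q and not Q) implies (Q and P)) and (Q implies P)) and ((Q implies P) or Q) since w2 fails ((Q and not Q) implies (Q and P)) and (Q implies P).

No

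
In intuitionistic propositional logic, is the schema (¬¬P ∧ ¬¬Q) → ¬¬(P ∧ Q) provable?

Yes

This is the distribution of double negation over conjunction, which is intuitionistically derivable.
Assume ¬¬P, ¬¬Q, and ¬(P ∧ Q). From P we'd get ¬Q (since P ∧ Q is refuted), contradicting ¬¬Q; so ¬P, contradicting ¬¬P.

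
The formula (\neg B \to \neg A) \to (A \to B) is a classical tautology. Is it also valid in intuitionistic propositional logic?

This is the converse of contraposition, which is not intuitionistically valid.
A Kripke countermodel: worlds u0, u1; order generated by u0 \le u1; atoms true at each world — u0:{A}; u1:{A,B}.
u0 \nVdash (\neg B \to \neg A) \to (A \to B): already at u0 itself, u0 \Vdash \neg B \to \neg A but u0 \nVdash A \to B.
u0 \nVdash A \to B: already at u0 itself, u0 \Vdash A but u0 \nVdash B.
u0 lacks atom B, so u0 \nVdash B.
So the root u0 does not force the formula.

No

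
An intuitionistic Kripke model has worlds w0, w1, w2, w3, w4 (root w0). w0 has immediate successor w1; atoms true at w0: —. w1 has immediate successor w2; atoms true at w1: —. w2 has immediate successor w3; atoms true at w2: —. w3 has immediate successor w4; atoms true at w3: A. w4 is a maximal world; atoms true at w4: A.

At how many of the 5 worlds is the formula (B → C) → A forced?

w0: does not force it — w0 ⊮ (B → C) → A: already at w0 itself, w0 ⊩ B → C but w0 ⊮ A.
w1: does not force it.
w2: does not force it.
w3: forces it.
w4: forces it.
Worlds forcing the formula: {w3, w4}.

2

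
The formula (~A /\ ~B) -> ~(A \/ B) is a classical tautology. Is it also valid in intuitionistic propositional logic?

Yes

This is a constructively valid De Morgan direction (conjunction of negations to negated disjunction), which is intuitionistically derivable.
If both ~A and ~B hold at a world, no accessible world forces A or forces B, so none forces A \/ B.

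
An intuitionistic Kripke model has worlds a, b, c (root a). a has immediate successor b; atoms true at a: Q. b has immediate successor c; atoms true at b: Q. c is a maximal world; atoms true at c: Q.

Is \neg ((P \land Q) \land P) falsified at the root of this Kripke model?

a \Vdash \neg ((P \land Q) \land P): no world accessible from a forces (P \land Q) \land P.
So the root a forces \neg ((P \land Q) \land P); the model is not a countermodel.

No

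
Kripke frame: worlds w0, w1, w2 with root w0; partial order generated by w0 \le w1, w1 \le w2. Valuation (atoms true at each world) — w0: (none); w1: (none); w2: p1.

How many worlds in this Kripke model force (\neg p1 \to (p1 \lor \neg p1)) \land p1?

1

w0: does not force it — w0 \nVdash (\neg p1 \to (p1 \lor \neg p1)) \land p1 since w0 fails p1.
w1: does not force it — w1 \nVdash (\neg p1 \to (p1 \lor \neg p1)) \land p1 since w1 fails p1.
w2: forces it.
Worlds forcing the formula: {w2}.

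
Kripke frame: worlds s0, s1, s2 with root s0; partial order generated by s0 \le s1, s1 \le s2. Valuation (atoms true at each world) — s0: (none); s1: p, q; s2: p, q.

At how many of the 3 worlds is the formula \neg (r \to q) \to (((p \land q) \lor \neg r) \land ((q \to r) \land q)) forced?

3

s0: forces it.
s1: forces it.
s2: forces it.
Worlds forcing the formula: {s0, s1, s2}.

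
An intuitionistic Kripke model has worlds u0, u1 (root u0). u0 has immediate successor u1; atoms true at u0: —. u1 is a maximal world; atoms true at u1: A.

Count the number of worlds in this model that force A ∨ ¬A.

1

u0: does not force it — u0 ⊮ A ∨ ¬A: neither disjunct is forced at u0.
u1: forces it.
Worlds forcing the formula: {u1}.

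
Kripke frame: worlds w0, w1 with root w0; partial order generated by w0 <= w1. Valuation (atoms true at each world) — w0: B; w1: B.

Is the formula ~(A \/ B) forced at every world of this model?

No

Not every world: w0 ||-/- ~(A \/ B).
w0 ||-/- ~(A \/ B) since w0 is accessible from w0 and w0 ||- A \/ B.
w0 ||- A \/ B via the disjunct B.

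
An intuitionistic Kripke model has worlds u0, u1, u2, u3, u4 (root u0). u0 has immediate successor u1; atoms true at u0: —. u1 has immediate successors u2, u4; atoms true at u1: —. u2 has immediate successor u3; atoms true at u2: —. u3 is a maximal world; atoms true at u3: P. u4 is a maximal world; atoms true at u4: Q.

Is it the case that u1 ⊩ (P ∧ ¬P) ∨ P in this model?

No

u1 ⊮ (P ∧ ¬P) ∨ P: neither disjunct is forced at u1.
u1 ⊮ P ∧ ¬P since u1 fails P.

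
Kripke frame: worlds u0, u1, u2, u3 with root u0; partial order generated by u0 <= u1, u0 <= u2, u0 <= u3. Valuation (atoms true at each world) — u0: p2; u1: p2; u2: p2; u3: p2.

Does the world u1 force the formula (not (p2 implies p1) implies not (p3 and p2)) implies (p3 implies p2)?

Yes

u1 forces (not (p2 implies p1) implies not (p3 and p2)) implies (p3 implies p2): every world accessible from u1 that forces not (p2 implies p1) implies not (p3 and p2) (namely u1) also forces p3 implies p2.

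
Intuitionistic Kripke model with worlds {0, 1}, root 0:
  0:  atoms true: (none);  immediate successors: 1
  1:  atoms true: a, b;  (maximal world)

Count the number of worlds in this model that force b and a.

1

0: does not force it — 0 does not force b and a since 0 fails b.
1: forces it.
Worlds forcing the formula: {1}.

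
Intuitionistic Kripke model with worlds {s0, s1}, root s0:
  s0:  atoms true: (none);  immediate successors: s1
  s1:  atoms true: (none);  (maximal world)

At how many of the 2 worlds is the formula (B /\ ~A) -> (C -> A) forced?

s0: forces it.
s1: forces it.
Worlds forcing the formula: {s0, s1}.

2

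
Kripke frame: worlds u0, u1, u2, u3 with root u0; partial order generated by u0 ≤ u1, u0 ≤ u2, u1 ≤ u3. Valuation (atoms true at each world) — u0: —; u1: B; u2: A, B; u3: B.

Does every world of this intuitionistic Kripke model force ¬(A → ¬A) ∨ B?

No

Not every world: u0 ⊮ ¬(A → ¬A) ∨ B.
u0 ⊮ ¬(A → ¬A) ∨ B: neither disjunct is forced at u0.
u0 ⊮ ¬(A → ¬A) since u1 is accessible from u0 and u1 ⊩ A → ¬A.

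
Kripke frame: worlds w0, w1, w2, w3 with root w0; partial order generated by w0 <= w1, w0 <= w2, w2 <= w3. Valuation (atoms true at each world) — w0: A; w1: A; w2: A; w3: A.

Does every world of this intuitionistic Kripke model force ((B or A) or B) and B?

No

Not every world: w0 does not force ((B or A) or B) and B.
w0 does not force ((B or A) or B) and B since w0 fails B.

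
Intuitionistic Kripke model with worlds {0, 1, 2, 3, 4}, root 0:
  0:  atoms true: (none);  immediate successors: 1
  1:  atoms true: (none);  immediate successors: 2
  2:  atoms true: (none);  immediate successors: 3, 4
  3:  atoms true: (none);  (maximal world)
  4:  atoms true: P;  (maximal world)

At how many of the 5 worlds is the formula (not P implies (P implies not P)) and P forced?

0: does not force it — 0 does not force (not P implies (P implies not P)) and P since 0 fails P.
1: does not force it — 1 does not force (not P implies (P implies not P)) and P since 1 fails P.
2: does not force it.
3: does not force it.
4: forces it.
Worlds forcing the formula: {4}.

1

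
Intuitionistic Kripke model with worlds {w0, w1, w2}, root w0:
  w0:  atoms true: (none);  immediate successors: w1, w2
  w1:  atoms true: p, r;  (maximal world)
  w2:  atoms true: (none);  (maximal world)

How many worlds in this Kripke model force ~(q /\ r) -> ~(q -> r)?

w0: does not force it — w0 ||-/- ~(q /\ r) -> ~(q -> r): already at w0 itself, w0 ||- ~(q /\ r) but w0 ||-/- ~(q -> r).
w1: does not force it — w1 ||-/- ~(q /\ r) -> ~(q -> r): already at w1 itself, w1 ||- ~(q /\ r) but w1 ||-/- ~(q -> r).
w2: does not force it.
Worlds forcing the formula: { }.

0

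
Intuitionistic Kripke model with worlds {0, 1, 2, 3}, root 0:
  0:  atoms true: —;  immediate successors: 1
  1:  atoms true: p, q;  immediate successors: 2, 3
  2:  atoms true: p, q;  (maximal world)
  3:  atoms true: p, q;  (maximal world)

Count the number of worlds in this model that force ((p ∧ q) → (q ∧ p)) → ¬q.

0: does not force it — 0 ⊮ ((p ∧ q) → (q ∧ p)) → ¬q: already at 0 itself, 0 ⊩ (p ∧ q) → (q ∧ p) but 0 ⊮ ¬q.
1: does not force it — 1 ⊮ ((p ∧ q) → (q ∧ p)) → ¬q: already at 1 itself, 1 ⊩ (p ∧ q) → (q ∧ p) but 1 ⊮ ¬q.
2: does not force it.
3: does not force it.
Worlds forcing the formula: { }.

0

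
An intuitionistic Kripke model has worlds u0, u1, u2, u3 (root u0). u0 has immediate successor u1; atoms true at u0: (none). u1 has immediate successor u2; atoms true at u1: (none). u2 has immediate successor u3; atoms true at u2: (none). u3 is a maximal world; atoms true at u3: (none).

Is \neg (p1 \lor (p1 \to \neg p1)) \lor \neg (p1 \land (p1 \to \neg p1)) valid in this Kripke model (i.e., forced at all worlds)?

Yes

u0 \Vdash \neg (p1 \lor (p1 \to \neg p1)) \lor \neg (p1 \land (p1 \to \neg p1)) via the disjunct \neg (p1 \land (p1 \to \neg p1)).
Since the root u0 forces \neg (p1 \lor (p1 \to \neg p1)) \lor \neg (p1 \land (p1 \to \neg p1)) and forcing is persistent (monotone upward), every world forces it.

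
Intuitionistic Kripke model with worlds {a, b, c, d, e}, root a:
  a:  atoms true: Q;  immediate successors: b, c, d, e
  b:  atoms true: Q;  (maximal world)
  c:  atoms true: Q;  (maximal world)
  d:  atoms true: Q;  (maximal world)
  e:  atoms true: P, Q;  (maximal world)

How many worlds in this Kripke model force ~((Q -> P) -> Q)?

0

a: does not force it — a ||-/- ~((Q -> P) -> Q) since a is accessible from a and a ||- (Q -> P) -> Q.
b: does not force it — b ||-/- ~((Q -> P) -> Q) since b is accessible from b and b ||- (Q -> P) -> Q.
c: does not force it.
d: does not force it.
e: does not force it.
Worlds forcing the formula: { }.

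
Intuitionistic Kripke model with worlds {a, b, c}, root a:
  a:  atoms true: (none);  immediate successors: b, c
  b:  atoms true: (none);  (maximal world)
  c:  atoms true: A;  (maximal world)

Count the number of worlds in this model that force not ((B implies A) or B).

a: does not force it — a does not force not ((B implies A) or B) since a is accessible from a and a forces (B implies A) or B.
b: does not force it — b does not force not ((B implies A) or B) since b is accessible from b and b forces (B implies A) or B.
c: does not force it.
Worlds forcing the formula: { }.

0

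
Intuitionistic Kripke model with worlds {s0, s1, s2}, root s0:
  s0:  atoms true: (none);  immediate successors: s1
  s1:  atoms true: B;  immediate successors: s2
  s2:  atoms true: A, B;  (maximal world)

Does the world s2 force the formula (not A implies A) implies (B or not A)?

Yes

s2 forces (not A implies A) implies (B or not A): every world accessible from s2 that forces not A implies A (namely s2) also forces B or not A.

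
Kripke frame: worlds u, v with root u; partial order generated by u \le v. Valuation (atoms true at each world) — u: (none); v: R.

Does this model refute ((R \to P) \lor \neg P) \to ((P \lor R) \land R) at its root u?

Yes

u \nVdash ((R \to P) \lor \neg P) \to ((P \lor R) \land R): already at u itself, u \Vdash (R \to P) \lor \neg P but u \nVdash (P \lor R) \land R.
u \nVdash (P \lor R) \land R since u fails P \lor R.
So the root u does not force ((R \to P) \lor \neg P) \to ((P \lor R) \land R); the model is a countermodel.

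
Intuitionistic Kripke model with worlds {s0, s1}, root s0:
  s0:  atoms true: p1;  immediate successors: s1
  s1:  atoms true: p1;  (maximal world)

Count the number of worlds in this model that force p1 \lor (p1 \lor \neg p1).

2

s0: forces it.
s1: forces it.
Worlds forcing the formula: {s0, s1}.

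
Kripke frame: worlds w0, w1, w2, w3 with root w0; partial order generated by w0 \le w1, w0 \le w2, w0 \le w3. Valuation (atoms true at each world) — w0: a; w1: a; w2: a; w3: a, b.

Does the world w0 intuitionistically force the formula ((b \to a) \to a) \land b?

w0 \nVdash ((b \to a) \to a) \land b since w0 fails b.

No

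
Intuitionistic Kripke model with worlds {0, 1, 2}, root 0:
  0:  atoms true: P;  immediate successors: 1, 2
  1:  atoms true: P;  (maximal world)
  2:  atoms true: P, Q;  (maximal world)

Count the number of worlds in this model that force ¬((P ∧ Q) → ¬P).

0: does not force it — 0 ⊮ ¬((P ∧ Q) → ¬P) since 1 is accessible from 0 and 1 ⊩ (P ∧ Q) → ¬P.
1: does not force it — 1 ⊮ ¬((P ∧ Q) → ¬P) since 1 is accessible from 1 and 1 ⊩ (P ∧ Q) → ¬P.
2: forces it.
Worlds forcing the formula: {2}.

1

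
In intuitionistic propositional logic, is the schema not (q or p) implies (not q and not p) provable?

Yes

This is a constructively valid De Morgan direction (negated disjunction to conjunction of negations), which is intuitionistically derivable.
From not (q or p): if q held then q or p would, contradiction — so not q; similarly not p.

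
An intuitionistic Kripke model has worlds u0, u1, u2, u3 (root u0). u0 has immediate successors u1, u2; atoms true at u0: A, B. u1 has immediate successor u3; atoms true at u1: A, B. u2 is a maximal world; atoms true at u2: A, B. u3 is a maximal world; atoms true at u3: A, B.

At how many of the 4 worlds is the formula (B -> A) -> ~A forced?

0

u0: does not force it — u0 ||-/- (B -> A) -> ~A: already at u0 itself, u0 ||- B -> A but u0 ||-/- ~A.
u1: does not force it.
u2: does not force it.
u3: does not force it.
Worlds forcing the formula: { }.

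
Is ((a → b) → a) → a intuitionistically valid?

No

This is Peirce's law, which is not intuitionistically valid.
A Kripke countermodel: worlds u, v; order generated by u ≤ v; atoms true at each world — u:{}; v:{a}.
u ⊮ ((a → b) → a) → a: already at u itself, u ⊩ (a → b) → a but u ⊮ a.
u lacks atom a, so u ⊮ a.
So the root u does not force the formula.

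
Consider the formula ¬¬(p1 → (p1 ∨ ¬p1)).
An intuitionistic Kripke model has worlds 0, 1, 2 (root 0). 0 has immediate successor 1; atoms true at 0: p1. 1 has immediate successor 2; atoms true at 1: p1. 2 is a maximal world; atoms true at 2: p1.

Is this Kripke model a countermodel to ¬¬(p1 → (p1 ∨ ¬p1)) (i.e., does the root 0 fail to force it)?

0 ⊩ ¬¬(p1 → (p1 ∨ ¬p1)): no world accessible from 0 forces ¬(p1 → (p1 ∨ ¬p1)).
So the root 0 forces ¬¬(p1 → (p1 ∨ ¬p1)); the model is not a countermodel.

No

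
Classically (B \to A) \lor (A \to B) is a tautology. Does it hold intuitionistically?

This is the Gödel–Dummett linearity axiom, which is not intuitionistically valid.
A Kripke countermodel: worlds u0, u1, u2; order generated by u0 \le u1, u0 \le u2; atoms true at each world — u0:{}; u1:{B}; u2:{A}.
u0 \nVdash (B \to A) \lor (A \to B): neither disjunct is forced at u0.
u0 \nVdash B \to A: at the accessible world u1, u1 \Vdash B but u1 \nVdash A.
u1 lacks atom A, so u1 \nVdash A.
So the root u0 does not force the formula.

No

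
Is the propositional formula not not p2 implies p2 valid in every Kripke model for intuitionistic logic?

This is double-negation elimination, which is not intuitionistically valid.
A Kripke countermodel: worlds a, b; order generated by a <= b; atoms true at each world — a:{}; b:{p2}.
a does not force not not p2 implies p2: already at a itself, a forces not not p2 but a does not force p2.
a lacks atom p2, so a does not force p2.
So the root a does not force the formula.

No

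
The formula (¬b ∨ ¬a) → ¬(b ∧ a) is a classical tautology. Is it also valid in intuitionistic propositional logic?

This is a constructively valid De Morgan direction (disjunction of negations to negated conjunction), which is intuitionistically derivable.
If ¬b holds at a world then no accessible world forces b, hence none forces b ∧ a; likewise for ¬a.

Yes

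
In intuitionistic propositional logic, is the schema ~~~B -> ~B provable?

This is triple-negation reduction, which is intuitionistically derivable.
Assume ~~~B and suppose B. Then ~~B (double-negation introduction), contradicting ~~~B. So ~B.

Yes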